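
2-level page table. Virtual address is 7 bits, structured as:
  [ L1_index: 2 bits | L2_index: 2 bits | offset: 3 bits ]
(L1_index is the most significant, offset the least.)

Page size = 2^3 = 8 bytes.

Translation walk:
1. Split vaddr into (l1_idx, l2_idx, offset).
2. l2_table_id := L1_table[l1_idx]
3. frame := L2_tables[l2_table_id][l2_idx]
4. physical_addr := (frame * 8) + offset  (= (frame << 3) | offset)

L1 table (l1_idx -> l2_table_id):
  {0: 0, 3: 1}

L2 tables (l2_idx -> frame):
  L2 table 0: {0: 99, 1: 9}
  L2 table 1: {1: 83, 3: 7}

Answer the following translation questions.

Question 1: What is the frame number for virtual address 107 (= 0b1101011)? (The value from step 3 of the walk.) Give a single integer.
vaddr = 107: l1_idx=3, l2_idx=1
L1[3] = 1; L2[1][1] = 83

Answer: 83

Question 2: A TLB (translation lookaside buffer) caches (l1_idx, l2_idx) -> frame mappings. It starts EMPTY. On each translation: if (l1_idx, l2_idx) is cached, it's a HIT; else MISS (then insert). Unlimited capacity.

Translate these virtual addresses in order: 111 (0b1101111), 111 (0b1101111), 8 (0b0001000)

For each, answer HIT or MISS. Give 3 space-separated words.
vaddr=111: (3,1) not in TLB -> MISS, insert
vaddr=111: (3,1) in TLB -> HIT
vaddr=8: (0,1) not in TLB -> MISS, insert

Answer: MISS HIT MISS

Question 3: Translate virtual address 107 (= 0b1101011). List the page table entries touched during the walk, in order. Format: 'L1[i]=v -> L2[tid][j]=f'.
vaddr = 107 = 0b1101011
Split: l1_idx=3, l2_idx=1, offset=3

Answer: L1[3]=1 -> L2[1][1]=83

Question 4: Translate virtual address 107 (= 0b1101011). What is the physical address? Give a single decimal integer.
Answer: 667

Derivation:
vaddr = 107 = 0b1101011
Split: l1_idx=3, l2_idx=1, offset=3
L1[3] = 1
L2[1][1] = 83
paddr = 83 * 8 + 3 = 667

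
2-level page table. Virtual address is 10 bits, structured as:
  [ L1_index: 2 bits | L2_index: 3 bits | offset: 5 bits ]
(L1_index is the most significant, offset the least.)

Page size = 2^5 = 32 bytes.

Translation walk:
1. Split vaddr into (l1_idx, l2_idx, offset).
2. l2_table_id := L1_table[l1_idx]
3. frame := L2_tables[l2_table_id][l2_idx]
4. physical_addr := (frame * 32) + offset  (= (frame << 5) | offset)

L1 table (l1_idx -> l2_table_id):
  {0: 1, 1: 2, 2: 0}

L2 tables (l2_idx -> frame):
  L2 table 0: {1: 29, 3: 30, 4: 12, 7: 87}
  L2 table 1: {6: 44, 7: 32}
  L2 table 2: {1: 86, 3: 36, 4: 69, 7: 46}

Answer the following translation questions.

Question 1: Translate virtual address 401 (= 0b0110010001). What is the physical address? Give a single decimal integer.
Answer: 2225

Derivation:
vaddr = 401 = 0b0110010001
Split: l1_idx=1, l2_idx=4, offset=17
L1[1] = 2
L2[2][4] = 69
paddr = 69 * 32 + 17 = 2225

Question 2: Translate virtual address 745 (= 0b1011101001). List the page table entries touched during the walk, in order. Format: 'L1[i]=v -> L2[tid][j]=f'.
Answer: L1[2]=0 -> L2[0][7]=87

Derivation:
vaddr = 745 = 0b1011101001
Split: l1_idx=2, l2_idx=7, offset=9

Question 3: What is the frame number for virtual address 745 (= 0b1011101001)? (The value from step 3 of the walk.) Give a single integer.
vaddr = 745: l1_idx=2, l2_idx=7
L1[2] = 0; L2[0][7] = 87

Answer: 87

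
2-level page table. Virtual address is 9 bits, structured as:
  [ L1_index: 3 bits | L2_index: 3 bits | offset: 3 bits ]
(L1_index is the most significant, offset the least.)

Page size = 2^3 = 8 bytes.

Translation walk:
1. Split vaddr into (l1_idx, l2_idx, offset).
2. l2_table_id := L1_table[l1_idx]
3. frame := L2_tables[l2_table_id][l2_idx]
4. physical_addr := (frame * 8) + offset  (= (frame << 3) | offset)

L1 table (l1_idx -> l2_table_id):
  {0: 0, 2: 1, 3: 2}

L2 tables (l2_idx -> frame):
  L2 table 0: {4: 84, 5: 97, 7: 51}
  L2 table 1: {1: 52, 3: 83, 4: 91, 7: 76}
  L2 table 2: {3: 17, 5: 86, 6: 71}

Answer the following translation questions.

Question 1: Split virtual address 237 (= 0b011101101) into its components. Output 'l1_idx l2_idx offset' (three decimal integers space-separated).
vaddr = 237 = 0b011101101
  top 3 bits -> l1_idx = 3
  next 3 bits -> l2_idx = 5
  bottom 3 bits -> offset = 5

Answer: 3 5 5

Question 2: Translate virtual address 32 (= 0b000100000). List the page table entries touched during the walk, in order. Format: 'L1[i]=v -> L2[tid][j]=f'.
Answer: L1[0]=0 -> L2[0][4]=84

Derivation:
vaddr = 32 = 0b000100000
Split: l1_idx=0, l2_idx=4, offset=0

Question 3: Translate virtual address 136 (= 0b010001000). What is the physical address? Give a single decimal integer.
Answer: 416

Derivation:
vaddr = 136 = 0b010001000
Split: l1_idx=2, l2_idx=1, offset=0
L1[2] = 1
L2[1][1] = 52
paddr = 52 * 8 + 0 = 416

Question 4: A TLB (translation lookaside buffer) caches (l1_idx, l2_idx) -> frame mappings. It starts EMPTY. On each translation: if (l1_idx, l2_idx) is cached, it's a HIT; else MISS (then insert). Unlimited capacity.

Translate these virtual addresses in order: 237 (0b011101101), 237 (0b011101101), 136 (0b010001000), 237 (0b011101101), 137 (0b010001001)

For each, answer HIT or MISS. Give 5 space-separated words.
vaddr=237: (3,5) not in TLB -> MISS, insert
vaddr=237: (3,5) in TLB -> HIT
vaddr=136: (2,1) not in TLB -> MISS, insert
vaddr=237: (3,5) in TLB -> HIT
vaddr=137: (2,1) in TLB -> HIT

Answer: MISS HIT MISS HIT HIT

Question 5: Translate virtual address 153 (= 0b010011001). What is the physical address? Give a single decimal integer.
vaddr = 153 = 0b010011001
Split: l1_idx=2, l2_idx=3, offset=1
L1[2] = 1
L2[1][3] = 83
paddr = 83 * 8 + 1 = 665

Answer: 665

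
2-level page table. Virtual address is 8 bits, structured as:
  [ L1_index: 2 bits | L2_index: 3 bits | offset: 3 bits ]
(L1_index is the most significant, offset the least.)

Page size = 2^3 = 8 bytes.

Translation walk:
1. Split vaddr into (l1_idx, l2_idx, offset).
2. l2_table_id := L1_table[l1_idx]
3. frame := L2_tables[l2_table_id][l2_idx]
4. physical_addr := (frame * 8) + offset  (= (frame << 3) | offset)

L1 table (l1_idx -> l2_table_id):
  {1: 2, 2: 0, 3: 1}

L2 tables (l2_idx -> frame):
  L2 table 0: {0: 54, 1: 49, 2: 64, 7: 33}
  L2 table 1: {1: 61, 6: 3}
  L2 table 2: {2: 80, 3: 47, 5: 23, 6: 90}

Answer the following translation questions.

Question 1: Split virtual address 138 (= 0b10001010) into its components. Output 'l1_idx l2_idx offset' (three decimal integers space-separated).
vaddr = 138 = 0b10001010
  top 2 bits -> l1_idx = 2
  next 3 bits -> l2_idx = 1
  bottom 3 bits -> offset = 2

Answer: 2 1 2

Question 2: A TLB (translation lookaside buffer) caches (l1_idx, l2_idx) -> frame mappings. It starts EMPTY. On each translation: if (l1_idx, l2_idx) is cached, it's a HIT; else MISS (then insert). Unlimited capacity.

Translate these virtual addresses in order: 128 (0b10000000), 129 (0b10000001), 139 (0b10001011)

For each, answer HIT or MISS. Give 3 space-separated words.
Answer: MISS HIT MISS

Derivation:
vaddr=128: (2,0) not in TLB -> MISS, insert
vaddr=129: (2,0) in TLB -> HIT
vaddr=139: (2,1) not in TLB -> MISS, insert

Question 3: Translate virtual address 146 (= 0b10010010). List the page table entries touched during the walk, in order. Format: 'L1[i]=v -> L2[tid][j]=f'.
vaddr = 146 = 0b10010010
Split: l1_idx=2, l2_idx=2, offset=2

Answer: L1[2]=0 -> L2[0][2]=64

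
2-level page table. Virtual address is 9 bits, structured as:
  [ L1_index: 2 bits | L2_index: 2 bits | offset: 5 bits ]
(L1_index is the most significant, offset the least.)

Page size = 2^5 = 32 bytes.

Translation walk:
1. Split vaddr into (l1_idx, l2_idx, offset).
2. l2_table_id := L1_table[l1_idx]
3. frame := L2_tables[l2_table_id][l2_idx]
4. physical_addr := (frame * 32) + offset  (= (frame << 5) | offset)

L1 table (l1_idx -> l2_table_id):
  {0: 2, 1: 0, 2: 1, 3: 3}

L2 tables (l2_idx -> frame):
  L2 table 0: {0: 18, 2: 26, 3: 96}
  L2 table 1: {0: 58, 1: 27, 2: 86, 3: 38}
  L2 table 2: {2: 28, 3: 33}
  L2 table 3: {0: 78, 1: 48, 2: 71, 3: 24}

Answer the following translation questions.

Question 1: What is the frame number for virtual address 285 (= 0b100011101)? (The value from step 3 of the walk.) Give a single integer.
vaddr = 285: l1_idx=2, l2_idx=0
L1[2] = 1; L2[1][0] = 58

Answer: 58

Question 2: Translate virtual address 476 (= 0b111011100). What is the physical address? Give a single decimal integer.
vaddr = 476 = 0b111011100
Split: l1_idx=3, l2_idx=2, offset=28
L1[3] = 3
L2[3][2] = 71
paddr = 71 * 32 + 28 = 2300

Answer: 2300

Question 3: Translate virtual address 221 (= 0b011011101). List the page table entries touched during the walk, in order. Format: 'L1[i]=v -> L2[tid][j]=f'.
Answer: L1[1]=0 -> L2[0][2]=26

Derivation:
vaddr = 221 = 0b011011101
Split: l1_idx=1, l2_idx=2, offset=29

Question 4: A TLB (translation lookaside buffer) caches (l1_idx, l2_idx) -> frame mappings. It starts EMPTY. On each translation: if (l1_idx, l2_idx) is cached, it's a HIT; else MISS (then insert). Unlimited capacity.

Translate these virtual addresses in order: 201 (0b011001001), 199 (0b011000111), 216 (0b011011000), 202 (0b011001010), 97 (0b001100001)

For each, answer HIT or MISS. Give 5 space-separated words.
vaddr=201: (1,2) not in TLB -> MISS, insert
vaddr=199: (1,2) in TLB -> HIT
vaddr=216: (1,2) in TLB -> HIT
vaddr=202: (1,2) in TLB -> HIT
vaddr=97: (0,3) not in TLB -> MISS, insert

Answer: MISS HIT HIT HIT MISS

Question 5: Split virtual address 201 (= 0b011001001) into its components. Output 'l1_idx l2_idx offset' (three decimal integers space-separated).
vaddr = 201 = 0b011001001
  top 2 bits -> l1_idx = 1
  next 2 bits -> l2_idx = 2
  bottom 5 bits -> offset = 9

Answer: 1 2 9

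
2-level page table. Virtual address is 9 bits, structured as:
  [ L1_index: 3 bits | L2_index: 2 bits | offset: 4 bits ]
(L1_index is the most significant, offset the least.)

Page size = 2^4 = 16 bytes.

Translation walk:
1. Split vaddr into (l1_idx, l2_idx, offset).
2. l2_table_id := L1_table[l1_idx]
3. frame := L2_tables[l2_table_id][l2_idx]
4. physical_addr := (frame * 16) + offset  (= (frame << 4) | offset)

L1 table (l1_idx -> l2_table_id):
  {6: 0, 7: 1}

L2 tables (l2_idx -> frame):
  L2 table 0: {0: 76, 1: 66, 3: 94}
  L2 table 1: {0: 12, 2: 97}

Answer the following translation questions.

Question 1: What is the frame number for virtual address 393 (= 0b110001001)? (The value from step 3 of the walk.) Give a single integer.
Answer: 76

Derivation:
vaddr = 393: l1_idx=6, l2_idx=0
L1[6] = 0; L2[0][0] = 76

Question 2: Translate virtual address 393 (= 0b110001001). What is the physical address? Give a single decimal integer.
vaddr = 393 = 0b110001001
Split: l1_idx=6, l2_idx=0, offset=9
L1[6] = 0
L2[0][0] = 76
paddr = 76 * 16 + 9 = 1225

Answer: 1225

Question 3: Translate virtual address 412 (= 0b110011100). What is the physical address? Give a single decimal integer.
vaddr = 412 = 0b110011100
Split: l1_idx=6, l2_idx=1, offset=12
L1[6] = 0
L2[0][1] = 66
paddr = 66 * 16 + 12 = 1068

Answer: 1068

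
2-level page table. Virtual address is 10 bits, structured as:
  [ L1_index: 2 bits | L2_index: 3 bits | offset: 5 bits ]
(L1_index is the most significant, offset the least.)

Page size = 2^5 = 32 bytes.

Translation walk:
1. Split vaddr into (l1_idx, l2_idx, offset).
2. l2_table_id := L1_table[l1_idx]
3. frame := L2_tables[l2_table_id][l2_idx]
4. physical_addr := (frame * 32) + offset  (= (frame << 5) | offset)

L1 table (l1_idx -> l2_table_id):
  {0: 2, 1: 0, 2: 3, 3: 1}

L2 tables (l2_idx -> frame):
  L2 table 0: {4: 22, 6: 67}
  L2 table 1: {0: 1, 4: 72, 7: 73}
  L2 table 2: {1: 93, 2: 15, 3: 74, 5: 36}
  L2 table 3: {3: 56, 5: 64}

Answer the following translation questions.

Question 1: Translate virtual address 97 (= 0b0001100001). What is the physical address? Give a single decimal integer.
Answer: 2369

Derivation:
vaddr = 97 = 0b0001100001
Split: l1_idx=0, l2_idx=3, offset=1
L1[0] = 2
L2[2][3] = 74
paddr = 74 * 32 + 1 = 2369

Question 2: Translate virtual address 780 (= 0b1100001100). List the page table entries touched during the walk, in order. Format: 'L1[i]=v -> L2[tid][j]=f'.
vaddr = 780 = 0b1100001100
Split: l1_idx=3, l2_idx=0, offset=12

Answer: L1[3]=1 -> L2[1][0]=1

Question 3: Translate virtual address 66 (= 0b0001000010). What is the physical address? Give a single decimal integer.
Answer: 482

Derivation:
vaddr = 66 = 0b0001000010
Split: l1_idx=0, l2_idx=2, offset=2
L1[0] = 2
L2[2][2] = 15
paddr = 15 * 32 + 2 = 482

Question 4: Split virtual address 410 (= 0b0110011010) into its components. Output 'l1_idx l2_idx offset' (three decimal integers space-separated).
vaddr = 410 = 0b0110011010
  top 2 bits -> l1_idx = 1
  next 3 bits -> l2_idx = 4
  bottom 5 bits -> offset = 26

Answer: 1 4 26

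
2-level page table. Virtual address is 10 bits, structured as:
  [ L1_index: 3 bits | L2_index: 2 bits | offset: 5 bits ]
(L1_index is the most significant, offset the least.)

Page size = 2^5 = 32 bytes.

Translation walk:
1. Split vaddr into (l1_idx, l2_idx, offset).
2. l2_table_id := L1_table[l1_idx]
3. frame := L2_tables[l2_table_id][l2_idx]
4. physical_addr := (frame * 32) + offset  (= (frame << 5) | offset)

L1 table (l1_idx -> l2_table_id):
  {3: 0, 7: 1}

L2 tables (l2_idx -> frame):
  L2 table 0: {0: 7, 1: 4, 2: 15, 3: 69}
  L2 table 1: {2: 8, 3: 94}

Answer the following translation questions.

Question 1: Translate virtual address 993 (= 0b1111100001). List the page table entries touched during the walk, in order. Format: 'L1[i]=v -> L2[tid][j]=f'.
vaddr = 993 = 0b1111100001
Split: l1_idx=7, l2_idx=3, offset=1

Answer: L1[7]=1 -> L2[1][3]=94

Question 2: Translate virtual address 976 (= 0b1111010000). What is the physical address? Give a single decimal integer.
Answer: 272

Derivation:
vaddr = 976 = 0b1111010000
Split: l1_idx=7, l2_idx=2, offset=16
L1[7] = 1
L2[1][2] = 8
paddr = 8 * 32 + 16 = 272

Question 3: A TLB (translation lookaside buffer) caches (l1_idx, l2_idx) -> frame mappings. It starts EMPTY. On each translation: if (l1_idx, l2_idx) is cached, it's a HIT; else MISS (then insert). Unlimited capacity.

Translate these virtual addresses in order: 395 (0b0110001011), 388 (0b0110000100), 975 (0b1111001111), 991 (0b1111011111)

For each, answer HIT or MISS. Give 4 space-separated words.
vaddr=395: (3,0) not in TLB -> MISS, insert
vaddr=388: (3,0) in TLB -> HIT
vaddr=975: (7,2) not in TLB -> MISS, insert
vaddr=991: (7,2) in TLB -> HIT

Answer: MISS HIT MISS HIT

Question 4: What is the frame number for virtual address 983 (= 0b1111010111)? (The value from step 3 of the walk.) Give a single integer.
Answer: 8

Derivation:
vaddr = 983: l1_idx=7, l2_idx=2
L1[7] = 1; L2[1][2] = 8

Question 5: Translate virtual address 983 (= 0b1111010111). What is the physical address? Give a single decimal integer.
vaddr = 983 = 0b1111010111
Split: l1_idx=7, l2_idx=2, offset=23
L1[7] = 1
L2[1][2] = 8
paddr = 8 * 32 + 23 = 279

Answer: 279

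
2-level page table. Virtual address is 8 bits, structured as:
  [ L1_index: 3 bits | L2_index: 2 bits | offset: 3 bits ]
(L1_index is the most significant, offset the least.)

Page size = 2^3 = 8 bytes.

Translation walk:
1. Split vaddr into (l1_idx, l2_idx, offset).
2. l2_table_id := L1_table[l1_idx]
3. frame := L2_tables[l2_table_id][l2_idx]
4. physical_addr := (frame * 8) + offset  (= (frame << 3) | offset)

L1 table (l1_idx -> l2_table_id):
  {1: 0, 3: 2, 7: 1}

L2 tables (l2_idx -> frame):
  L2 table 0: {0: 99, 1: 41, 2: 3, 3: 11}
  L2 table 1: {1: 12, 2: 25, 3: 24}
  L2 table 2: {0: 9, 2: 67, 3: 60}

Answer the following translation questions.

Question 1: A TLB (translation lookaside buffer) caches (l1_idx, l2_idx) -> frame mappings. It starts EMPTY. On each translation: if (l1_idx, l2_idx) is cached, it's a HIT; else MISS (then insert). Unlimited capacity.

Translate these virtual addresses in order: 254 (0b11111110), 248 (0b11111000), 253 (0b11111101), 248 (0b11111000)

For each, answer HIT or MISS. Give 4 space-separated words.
Answer: MISS HIT HIT HIT

Derivation:
vaddr=254: (7,3) not in TLB -> MISS, insert
vaddr=248: (7,3) in TLB -> HIT
vaddr=253: (7,3) in TLB -> HIT
vaddr=248: (7,3) in TLB -> HIT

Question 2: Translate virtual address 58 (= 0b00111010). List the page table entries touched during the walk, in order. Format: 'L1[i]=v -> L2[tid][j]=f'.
vaddr = 58 = 0b00111010
Split: l1_idx=1, l2_idx=3, offset=2

Answer: L1[1]=0 -> L2[0][3]=11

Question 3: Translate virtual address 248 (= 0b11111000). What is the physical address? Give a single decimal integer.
vaddr = 248 = 0b11111000
Split: l1_idx=7, l2_idx=3, offset=0
L1[7] = 1
L2[1][3] = 24
paddr = 24 * 8 + 0 = 192

Answer: 192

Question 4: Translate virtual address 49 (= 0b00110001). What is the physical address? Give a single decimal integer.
vaddr = 49 = 0b00110001
Split: l1_idx=1, l2_idx=2, offset=1
L1[1] = 0
L2[0][2] = 3
paddr = 3 * 8 + 1 = 25

Answer: 25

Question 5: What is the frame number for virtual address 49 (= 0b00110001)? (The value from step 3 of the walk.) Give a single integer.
vaddr = 49: l1_idx=1, l2_idx=2
L1[1] = 0; L2[0][2] = 3

Answer: 3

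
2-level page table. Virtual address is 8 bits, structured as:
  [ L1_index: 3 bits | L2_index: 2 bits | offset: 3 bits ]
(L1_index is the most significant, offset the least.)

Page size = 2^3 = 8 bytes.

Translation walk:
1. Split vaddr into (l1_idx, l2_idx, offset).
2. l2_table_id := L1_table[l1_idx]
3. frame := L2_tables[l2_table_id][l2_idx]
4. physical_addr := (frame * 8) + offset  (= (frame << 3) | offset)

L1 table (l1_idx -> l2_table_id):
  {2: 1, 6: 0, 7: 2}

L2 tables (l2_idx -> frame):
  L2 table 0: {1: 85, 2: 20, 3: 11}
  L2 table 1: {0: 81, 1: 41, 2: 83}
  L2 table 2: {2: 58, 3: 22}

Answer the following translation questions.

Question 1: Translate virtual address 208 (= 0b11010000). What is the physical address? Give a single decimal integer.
vaddr = 208 = 0b11010000
Split: l1_idx=6, l2_idx=2, offset=0
L1[6] = 0
L2[0][2] = 20
paddr = 20 * 8 + 0 = 160

Answer: 160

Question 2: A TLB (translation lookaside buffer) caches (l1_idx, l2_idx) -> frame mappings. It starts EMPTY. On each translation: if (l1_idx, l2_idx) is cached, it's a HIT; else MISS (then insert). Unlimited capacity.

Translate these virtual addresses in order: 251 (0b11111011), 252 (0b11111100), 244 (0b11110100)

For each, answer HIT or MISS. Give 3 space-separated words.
Answer: MISS HIT MISS

Derivation:
vaddr=251: (7,3) not in TLB -> MISS, insert
vaddr=252: (7,3) in TLB -> HIT
vaddr=244: (7,2) not in TLB -> MISS, insert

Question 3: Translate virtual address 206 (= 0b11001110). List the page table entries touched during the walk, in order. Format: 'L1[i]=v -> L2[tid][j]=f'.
Answer: L1[6]=0 -> L2[0][1]=85

Derivation:
vaddr = 206 = 0b11001110
Split: l1_idx=6, l2_idx=1, offset=6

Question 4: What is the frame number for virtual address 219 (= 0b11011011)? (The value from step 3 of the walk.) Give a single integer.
Answer: 11

Derivation:
vaddr = 219: l1_idx=6, l2_idx=3
L1[6] = 0; L2[0][3] = 11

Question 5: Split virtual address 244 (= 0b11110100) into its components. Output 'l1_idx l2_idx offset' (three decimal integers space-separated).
Answer: 7 2 4

Derivation:
vaddr = 244 = 0b11110100
  top 3 bits -> l1_idx = 7
  next 2 bits -> l2_idx = 2
  bottom 3 bits -> offset = 4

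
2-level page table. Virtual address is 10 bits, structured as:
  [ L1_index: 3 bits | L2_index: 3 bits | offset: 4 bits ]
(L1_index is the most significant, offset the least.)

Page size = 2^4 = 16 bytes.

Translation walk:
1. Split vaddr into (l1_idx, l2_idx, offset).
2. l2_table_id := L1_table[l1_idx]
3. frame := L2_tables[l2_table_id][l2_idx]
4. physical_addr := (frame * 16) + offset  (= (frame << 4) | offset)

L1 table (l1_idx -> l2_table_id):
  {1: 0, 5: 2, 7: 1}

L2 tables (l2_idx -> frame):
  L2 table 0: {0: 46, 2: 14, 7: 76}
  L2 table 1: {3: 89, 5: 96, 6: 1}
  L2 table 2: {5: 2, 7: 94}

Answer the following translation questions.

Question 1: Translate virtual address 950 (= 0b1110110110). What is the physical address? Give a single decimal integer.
vaddr = 950 = 0b1110110110
Split: l1_idx=7, l2_idx=3, offset=6
L1[7] = 1
L2[1][3] = 89
paddr = 89 * 16 + 6 = 1430

Answer: 1430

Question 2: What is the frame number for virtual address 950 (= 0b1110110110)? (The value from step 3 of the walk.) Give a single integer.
Answer: 89

Derivation:
vaddr = 950: l1_idx=7, l2_idx=3
L1[7] = 1; L2[1][3] = 89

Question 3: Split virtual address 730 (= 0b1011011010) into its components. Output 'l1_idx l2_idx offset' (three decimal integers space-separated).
Answer: 5 5 10

Derivation:
vaddr = 730 = 0b1011011010
  top 3 bits -> l1_idx = 5
  next 3 bits -> l2_idx = 5
  bottom 4 bits -> offset = 10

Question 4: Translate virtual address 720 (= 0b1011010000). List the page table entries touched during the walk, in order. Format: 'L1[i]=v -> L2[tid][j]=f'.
vaddr = 720 = 0b1011010000
Split: l1_idx=5, l2_idx=5, offset=0

Answer: L1[5]=2 -> L2[2][5]=2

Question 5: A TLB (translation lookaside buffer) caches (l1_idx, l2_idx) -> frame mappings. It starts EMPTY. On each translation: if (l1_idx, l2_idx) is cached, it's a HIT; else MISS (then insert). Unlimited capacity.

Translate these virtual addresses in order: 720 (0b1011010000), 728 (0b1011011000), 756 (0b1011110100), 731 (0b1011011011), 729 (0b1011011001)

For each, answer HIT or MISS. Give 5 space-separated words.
Answer: MISS HIT MISS HIT HIT

Derivation:
vaddr=720: (5,5) not in TLB -> MISS, insert
vaddr=728: (5,5) in TLB -> HIT
vaddr=756: (5,7) not in TLB -> MISS, insert
vaddr=731: (5,5) in TLB -> HIT
vaddr=729: (5,5) in TLB -> HIT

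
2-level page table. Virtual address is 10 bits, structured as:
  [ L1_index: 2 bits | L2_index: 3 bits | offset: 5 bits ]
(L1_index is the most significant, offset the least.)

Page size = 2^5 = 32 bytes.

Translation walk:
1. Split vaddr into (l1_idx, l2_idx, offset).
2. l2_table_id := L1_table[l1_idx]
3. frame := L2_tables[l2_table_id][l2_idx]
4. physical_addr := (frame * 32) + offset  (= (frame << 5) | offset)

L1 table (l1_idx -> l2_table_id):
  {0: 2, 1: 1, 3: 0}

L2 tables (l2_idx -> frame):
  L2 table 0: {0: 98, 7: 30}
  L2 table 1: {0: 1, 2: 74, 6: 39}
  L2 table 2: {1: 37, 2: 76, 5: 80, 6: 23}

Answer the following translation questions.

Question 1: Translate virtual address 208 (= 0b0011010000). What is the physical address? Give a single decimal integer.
Answer: 752

Derivation:
vaddr = 208 = 0b0011010000
Split: l1_idx=0, l2_idx=6, offset=16
L1[0] = 2
L2[2][6] = 23
paddr = 23 * 32 + 16 = 752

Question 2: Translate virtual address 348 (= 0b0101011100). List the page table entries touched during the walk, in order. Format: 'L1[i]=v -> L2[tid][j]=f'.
Answer: L1[1]=1 -> L2[1][2]=74

Derivation:
vaddr = 348 = 0b0101011100
Split: l1_idx=1, l2_idx=2, offset=28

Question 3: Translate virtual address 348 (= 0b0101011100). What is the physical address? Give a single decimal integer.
Answer: 2396

Derivation:
vaddr = 348 = 0b0101011100
Split: l1_idx=1, l2_idx=2, offset=28
L1[1] = 1
L2[1][2] = 74
paddr = 74 * 32 + 28 = 2396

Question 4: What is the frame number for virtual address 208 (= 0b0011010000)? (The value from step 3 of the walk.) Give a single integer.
Answer: 23

Derivation:
vaddr = 208: l1_idx=0, l2_idx=6
L1[0] = 2; L2[2][6] = 23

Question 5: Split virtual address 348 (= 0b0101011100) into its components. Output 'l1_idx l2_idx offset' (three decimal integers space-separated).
Answer: 1 2 28

Derivation:
vaddr = 348 = 0b0101011100
  top 2 bits -> l1_idx = 1
  next 3 bits -> l2_idx = 2
  bottom 5 bits -> offset = 28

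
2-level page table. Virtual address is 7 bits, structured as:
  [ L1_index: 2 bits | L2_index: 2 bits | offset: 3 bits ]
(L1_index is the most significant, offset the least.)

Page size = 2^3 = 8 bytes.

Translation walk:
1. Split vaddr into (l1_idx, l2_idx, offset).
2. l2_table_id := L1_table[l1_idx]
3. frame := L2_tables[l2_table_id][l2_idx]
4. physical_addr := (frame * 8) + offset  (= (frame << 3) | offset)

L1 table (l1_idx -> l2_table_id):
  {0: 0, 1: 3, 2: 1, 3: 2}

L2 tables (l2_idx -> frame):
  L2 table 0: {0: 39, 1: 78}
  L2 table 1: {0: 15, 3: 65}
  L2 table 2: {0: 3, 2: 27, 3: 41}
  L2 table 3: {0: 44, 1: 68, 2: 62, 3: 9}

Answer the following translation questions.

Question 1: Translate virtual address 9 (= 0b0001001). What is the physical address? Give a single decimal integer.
vaddr = 9 = 0b0001001
Split: l1_idx=0, l2_idx=1, offset=1
L1[0] = 0
L2[0][1] = 78
paddr = 78 * 8 + 1 = 625

Answer: 625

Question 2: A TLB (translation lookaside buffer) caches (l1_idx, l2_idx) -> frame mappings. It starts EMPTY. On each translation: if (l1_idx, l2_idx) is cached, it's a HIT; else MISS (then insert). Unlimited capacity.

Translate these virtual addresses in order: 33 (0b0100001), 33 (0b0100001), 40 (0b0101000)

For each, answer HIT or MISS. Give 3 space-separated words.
vaddr=33: (1,0) not in TLB -> MISS, insert
vaddr=33: (1,0) in TLB -> HIT
vaddr=40: (1,1) not in TLB -> MISS, insert

Answer: MISS HIT MISS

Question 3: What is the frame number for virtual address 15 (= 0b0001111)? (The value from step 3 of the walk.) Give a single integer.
Answer: 78

Derivation:
vaddr = 15: l1_idx=0, l2_idx=1
L1[0] = 0; L2[0][1] = 78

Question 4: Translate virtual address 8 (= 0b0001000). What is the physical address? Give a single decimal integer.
vaddr = 8 = 0b0001000
Split: l1_idx=0, l2_idx=1, offset=0
L1[0] = 0
L2[0][1] = 78
paddr = 78 * 8 + 0 = 624

Answer: 624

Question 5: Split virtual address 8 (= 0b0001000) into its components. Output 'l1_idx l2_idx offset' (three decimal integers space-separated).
vaddr = 8 = 0b0001000
  top 2 bits -> l1_idx = 0
  next 2 bits -> l2_idx = 1
  bottom 3 bits -> offset = 0

Answer: 0 1 0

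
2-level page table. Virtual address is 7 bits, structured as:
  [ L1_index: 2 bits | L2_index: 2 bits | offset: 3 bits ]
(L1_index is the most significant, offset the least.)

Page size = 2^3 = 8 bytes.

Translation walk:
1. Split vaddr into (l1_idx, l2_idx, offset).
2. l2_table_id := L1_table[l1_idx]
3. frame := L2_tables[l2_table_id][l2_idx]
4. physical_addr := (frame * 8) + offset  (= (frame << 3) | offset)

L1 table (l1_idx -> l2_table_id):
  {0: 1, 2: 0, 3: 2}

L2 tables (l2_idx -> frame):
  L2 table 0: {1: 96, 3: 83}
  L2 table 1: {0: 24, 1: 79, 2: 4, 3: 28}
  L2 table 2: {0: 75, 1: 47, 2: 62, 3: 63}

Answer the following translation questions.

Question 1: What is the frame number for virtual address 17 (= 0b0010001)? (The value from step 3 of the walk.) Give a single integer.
Answer: 4

Derivation:
vaddr = 17: l1_idx=0, l2_idx=2
L1[0] = 1; L2[1][2] = 4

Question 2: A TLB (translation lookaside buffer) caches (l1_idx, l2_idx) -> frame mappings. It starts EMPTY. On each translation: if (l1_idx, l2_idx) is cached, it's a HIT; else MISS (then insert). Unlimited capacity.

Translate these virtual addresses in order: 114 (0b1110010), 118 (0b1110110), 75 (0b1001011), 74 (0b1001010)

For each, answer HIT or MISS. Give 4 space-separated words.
Answer: MISS HIT MISS HIT

Derivation:
vaddr=114: (3,2) not in TLB -> MISS, insert
vaddr=118: (3,2) in TLB -> HIT
vaddr=75: (2,1) not in TLB -> MISS, insert
vaddr=74: (2,1) in TLB -> HIT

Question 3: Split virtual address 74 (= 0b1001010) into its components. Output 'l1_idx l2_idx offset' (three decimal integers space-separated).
Answer: 2 1 2

Derivation:
vaddr = 74 = 0b1001010
  top 2 bits -> l1_idx = 2
  next 2 bits -> l2_idx = 1
  bottom 3 bits -> offset = 2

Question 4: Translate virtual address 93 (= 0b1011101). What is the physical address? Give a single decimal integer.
Answer: 669

Derivation:
vaddr = 93 = 0b1011101
Split: l1_idx=2, l2_idx=3, offset=5
L1[2] = 0
L2[0][3] = 83
paddr = 83 * 8 + 5 = 669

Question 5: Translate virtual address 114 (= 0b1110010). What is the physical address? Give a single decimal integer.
vaddr = 114 = 0b1110010
Split: l1_idx=3, l2_idx=2, offset=2
L1[3] = 2
L2[2][2] = 62
paddr = 62 * 8 + 2 = 498

Answer: 498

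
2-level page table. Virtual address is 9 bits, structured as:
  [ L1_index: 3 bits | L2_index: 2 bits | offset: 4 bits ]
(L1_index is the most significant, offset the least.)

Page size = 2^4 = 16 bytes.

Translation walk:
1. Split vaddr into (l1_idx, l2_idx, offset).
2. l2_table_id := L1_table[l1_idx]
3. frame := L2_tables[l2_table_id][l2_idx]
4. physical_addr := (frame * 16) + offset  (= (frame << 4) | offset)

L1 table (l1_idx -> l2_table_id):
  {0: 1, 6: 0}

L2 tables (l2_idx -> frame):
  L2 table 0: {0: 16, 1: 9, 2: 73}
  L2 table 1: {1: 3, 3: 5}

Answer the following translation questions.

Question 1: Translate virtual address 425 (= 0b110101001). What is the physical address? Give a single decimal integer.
Answer: 1177

Derivation:
vaddr = 425 = 0b110101001
Split: l1_idx=6, l2_idx=2, offset=9
L1[6] = 0
L2[0][2] = 73
paddr = 73 * 16 + 9 = 1177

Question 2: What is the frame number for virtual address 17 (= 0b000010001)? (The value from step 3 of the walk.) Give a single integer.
vaddr = 17: l1_idx=0, l2_idx=1
L1[0] = 1; L2[1][1] = 3

Answer: 3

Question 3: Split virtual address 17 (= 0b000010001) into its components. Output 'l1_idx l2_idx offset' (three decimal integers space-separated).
vaddr = 17 = 0b000010001
  top 3 bits -> l1_idx = 0
  next 2 bits -> l2_idx = 1
  bottom 4 bits -> offset = 1

Answer: 0 1 1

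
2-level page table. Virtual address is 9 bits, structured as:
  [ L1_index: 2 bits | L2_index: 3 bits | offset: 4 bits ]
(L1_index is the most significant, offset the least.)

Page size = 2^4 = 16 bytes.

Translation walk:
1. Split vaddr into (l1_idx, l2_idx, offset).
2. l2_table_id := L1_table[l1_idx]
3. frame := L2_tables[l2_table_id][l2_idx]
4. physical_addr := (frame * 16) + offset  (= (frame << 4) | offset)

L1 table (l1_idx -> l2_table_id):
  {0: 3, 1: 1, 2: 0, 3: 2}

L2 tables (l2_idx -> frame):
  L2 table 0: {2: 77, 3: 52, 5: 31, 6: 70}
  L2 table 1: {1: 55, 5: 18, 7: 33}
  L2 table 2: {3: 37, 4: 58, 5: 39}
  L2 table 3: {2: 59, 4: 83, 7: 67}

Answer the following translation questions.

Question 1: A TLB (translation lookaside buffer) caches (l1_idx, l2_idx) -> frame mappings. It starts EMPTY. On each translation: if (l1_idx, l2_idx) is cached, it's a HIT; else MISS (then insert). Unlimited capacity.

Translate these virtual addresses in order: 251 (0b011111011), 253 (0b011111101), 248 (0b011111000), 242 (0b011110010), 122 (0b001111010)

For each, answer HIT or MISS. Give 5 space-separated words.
Answer: MISS HIT HIT HIT MISS

Derivation:
vaddr=251: (1,7) not in TLB -> MISS, insert
vaddr=253: (1,7) in TLB -> HIT
vaddr=248: (1,7) in TLB -> HIT
vaddr=242: (1,7) in TLB -> HIT
vaddr=122: (0,7) not in TLB -> MISS, insert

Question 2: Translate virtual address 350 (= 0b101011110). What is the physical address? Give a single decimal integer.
vaddr = 350 = 0b101011110
Split: l1_idx=2, l2_idx=5, offset=14
L1[2] = 0
L2[0][5] = 31
paddr = 31 * 16 + 14 = 510

Answer: 510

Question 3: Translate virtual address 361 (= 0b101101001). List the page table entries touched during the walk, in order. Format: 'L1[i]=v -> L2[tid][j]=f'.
Answer: L1[2]=0 -> L2[0][6]=70

Derivation:
vaddr = 361 = 0b101101001
Split: l1_idx=2, l2_idx=6, offset=9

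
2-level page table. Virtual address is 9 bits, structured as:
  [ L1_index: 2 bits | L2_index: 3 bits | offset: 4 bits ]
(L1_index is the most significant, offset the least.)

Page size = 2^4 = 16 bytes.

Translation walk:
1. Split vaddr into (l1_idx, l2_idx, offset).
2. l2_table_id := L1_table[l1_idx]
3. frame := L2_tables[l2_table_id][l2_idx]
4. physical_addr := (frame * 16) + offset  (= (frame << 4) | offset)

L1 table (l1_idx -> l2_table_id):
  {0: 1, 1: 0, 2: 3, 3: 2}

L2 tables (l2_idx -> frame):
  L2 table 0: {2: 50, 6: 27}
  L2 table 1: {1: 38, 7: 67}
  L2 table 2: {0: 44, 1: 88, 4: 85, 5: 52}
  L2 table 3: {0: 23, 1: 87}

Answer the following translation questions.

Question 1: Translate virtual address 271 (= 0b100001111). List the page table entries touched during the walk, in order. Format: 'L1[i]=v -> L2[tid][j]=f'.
vaddr = 271 = 0b100001111
Split: l1_idx=2, l2_idx=0, offset=15

Answer: L1[2]=3 -> L2[3][0]=23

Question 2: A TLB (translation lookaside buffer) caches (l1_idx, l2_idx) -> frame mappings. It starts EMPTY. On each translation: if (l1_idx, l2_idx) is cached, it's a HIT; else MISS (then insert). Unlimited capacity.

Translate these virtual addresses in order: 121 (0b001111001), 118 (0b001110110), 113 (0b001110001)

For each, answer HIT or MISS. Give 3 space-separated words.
Answer: MISS HIT HIT

Derivation:
vaddr=121: (0,7) not in TLB -> MISS, insert
vaddr=118: (0,7) in TLB -> HIT
vaddr=113: (0,7) in TLB -> HIT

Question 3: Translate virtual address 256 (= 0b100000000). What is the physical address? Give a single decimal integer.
Answer: 368

Derivation:
vaddr = 256 = 0b100000000
Split: l1_idx=2, l2_idx=0, offset=0
L1[2] = 3
L2[3][0] = 23
paddr = 23 * 16 + 0 = 368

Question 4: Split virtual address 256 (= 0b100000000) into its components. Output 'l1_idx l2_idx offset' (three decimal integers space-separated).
Answer: 2 0 0

Derivation:
vaddr = 256 = 0b100000000
  top 2 bits -> l1_idx = 2
  next 3 bits -> l2_idx = 0
  bottom 4 bits -> offset = 0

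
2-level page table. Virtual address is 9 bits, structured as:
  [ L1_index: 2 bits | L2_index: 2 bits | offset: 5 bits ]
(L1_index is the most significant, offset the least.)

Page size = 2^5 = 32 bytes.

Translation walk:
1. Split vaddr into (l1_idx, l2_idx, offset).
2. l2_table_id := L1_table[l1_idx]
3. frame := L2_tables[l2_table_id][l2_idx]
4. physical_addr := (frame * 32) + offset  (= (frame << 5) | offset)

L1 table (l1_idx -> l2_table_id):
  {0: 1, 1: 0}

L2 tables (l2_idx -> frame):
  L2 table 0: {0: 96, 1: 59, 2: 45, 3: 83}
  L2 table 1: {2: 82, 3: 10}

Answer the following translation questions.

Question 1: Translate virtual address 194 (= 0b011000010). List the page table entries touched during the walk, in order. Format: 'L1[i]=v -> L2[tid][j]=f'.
vaddr = 194 = 0b011000010
Split: l1_idx=1, l2_idx=2, offset=2

Answer: L1[1]=0 -> L2[0][2]=45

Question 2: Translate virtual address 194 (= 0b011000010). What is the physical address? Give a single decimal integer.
Answer: 1442

Derivation:
vaddr = 194 = 0b011000010
Split: l1_idx=1, l2_idx=2, offset=2
L1[1] = 0
L2[0][2] = 45
paddr = 45 * 32 + 2 = 1442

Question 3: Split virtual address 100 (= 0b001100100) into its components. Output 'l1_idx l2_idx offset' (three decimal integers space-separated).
Answer: 0 3 4

Derivation:
vaddr = 100 = 0b001100100
  top 2 bits -> l1_idx = 0
  next 2 bits -> l2_idx = 3
  bottom 5 bits -> offset = 4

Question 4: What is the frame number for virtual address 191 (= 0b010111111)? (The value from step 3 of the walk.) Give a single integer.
Answer: 59

Derivation:
vaddr = 191: l1_idx=1, l2_idx=1
L1[1] = 0; L2[0][1] = 59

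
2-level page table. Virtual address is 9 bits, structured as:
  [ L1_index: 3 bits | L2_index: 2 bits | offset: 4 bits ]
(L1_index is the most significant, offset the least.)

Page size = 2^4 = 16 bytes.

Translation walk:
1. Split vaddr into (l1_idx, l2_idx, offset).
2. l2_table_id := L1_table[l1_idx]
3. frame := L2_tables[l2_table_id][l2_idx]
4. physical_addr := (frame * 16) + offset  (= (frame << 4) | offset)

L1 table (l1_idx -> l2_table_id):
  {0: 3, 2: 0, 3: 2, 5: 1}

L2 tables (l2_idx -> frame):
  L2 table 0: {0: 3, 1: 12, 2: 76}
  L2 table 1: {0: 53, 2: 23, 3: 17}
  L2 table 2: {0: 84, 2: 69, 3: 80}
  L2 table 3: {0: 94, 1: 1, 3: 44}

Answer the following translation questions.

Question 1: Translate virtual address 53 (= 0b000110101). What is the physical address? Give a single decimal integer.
vaddr = 53 = 0b000110101
Split: l1_idx=0, l2_idx=3, offset=5
L1[0] = 3
L2[3][3] = 44
paddr = 44 * 16 + 5 = 709

Answer: 709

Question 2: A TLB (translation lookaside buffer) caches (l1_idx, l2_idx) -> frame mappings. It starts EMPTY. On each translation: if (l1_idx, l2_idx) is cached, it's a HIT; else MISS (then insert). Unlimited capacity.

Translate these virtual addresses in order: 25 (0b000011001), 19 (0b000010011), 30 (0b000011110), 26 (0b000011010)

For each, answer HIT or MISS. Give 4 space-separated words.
Answer: MISS HIT HIT HIT

Derivation:
vaddr=25: (0,1) not in TLB -> MISS, insert
vaddr=19: (0,1) in TLB -> HIT
vaddr=30: (0,1) in TLB -> HIT
vaddr=26: (0,1) in TLB -> HIT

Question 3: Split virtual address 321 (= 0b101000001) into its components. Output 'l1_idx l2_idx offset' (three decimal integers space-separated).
Answer: 5 0 1

Derivation:
vaddr = 321 = 0b101000001
  top 3 bits -> l1_idx = 5
  next 2 bits -> l2_idx = 0
  bottom 4 bits -> offset = 1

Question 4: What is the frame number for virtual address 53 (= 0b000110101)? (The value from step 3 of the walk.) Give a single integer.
Answer: 44

Derivation:
vaddr = 53: l1_idx=0, l2_idx=3
L1[0] = 3; L2[3][3] = 44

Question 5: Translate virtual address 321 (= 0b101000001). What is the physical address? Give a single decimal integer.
vaddr = 321 = 0b101000001
Split: l1_idx=5, l2_idx=0, offset=1
L1[5] = 1
L2[1][0] = 53
paddr = 53 * 16 + 1 = 849

Answer: 849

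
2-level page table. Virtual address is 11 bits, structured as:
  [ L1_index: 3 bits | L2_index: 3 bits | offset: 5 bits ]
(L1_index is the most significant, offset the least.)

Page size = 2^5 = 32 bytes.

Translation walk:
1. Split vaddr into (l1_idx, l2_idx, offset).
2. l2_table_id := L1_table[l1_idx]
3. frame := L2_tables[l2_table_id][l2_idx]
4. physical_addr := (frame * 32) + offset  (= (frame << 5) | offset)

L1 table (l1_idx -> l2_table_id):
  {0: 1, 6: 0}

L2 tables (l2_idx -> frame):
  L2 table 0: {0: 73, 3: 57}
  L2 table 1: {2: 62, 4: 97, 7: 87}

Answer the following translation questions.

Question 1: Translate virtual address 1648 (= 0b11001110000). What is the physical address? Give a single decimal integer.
Answer: 1840

Derivation:
vaddr = 1648 = 0b11001110000
Split: l1_idx=6, l2_idx=3, offset=16
L1[6] = 0
L2[0][3] = 57
paddr = 57 * 32 + 16 = 1840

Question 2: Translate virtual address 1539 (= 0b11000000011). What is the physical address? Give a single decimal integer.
vaddr = 1539 = 0b11000000011
Split: l1_idx=6, l2_idx=0, offset=3
L1[6] = 0
L2[0][0] = 73
paddr = 73 * 32 + 3 = 2339

Answer: 2339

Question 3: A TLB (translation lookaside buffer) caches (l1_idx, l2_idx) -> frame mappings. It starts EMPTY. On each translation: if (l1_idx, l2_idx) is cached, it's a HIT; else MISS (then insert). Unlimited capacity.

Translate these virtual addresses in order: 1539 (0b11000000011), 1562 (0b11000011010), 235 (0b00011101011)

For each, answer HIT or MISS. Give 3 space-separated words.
Answer: MISS HIT MISS

Derivation:
vaddr=1539: (6,0) not in TLB -> MISS, insert
vaddr=1562: (6,0) in TLB -> HIT
vaddr=235: (0,7) not in TLB -> MISS, insert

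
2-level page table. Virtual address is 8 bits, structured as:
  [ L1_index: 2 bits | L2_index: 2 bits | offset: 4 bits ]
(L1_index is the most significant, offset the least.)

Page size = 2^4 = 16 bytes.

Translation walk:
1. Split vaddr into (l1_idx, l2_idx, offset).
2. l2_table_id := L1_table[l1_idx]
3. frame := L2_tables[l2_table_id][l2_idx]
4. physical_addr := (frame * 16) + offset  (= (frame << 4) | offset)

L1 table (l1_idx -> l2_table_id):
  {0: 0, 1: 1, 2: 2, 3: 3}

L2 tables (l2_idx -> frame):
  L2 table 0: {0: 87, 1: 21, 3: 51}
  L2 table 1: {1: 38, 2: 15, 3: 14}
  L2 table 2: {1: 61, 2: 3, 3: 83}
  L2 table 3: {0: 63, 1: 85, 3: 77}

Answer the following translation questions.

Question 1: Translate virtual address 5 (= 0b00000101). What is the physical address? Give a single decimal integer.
vaddr = 5 = 0b00000101
Split: l1_idx=0, l2_idx=0, offset=5
L1[0] = 0
L2[0][0] = 87
paddr = 87 * 16 + 5 = 1397

Answer: 1397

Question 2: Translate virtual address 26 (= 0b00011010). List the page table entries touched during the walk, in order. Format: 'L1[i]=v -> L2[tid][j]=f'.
Answer: L1[0]=0 -> L2[0][1]=21

Derivation:
vaddr = 26 = 0b00011010
Split: l1_idx=0, l2_idx=1, offset=10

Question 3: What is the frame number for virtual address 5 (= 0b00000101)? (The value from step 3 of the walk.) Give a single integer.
vaddr = 5: l1_idx=0, l2_idx=0
L1[0] = 0; L2[0][0] = 87

Answer: 87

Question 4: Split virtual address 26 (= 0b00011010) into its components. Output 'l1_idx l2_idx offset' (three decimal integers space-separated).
vaddr = 26 = 0b00011010
  top 2 bits -> l1_idx = 0
  next 2 bits -> l2_idx = 1
  bottom 4 bits -> offset = 10

Answer: 0 1 10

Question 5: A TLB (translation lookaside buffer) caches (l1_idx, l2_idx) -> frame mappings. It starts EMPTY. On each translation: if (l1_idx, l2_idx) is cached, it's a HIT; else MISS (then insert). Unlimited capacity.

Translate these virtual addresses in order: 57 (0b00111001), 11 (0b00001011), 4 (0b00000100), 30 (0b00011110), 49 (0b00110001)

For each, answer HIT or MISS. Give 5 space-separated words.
vaddr=57: (0,3) not in TLB -> MISS, insert
vaddr=11: (0,0) not in TLB -> MISS, insert
vaddr=4: (0,0) in TLB -> HIT
vaddr=30: (0,1) not in TLB -> MISS, insert
vaddr=49: (0,3) in TLB -> HIT

Answer: MISS MISS HIT MISS HIT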